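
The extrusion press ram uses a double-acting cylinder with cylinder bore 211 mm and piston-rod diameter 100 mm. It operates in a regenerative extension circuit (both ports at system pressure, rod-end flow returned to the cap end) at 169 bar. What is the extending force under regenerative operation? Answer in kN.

F ≈ 133 kN

With equal pressure on both faces, forces on the annular region cancel; the net push is pressure × rod cross-section.
Rod cross-section A_rod = π/4 × (100 mm)² = 7854 mm^2
F = P × A_rod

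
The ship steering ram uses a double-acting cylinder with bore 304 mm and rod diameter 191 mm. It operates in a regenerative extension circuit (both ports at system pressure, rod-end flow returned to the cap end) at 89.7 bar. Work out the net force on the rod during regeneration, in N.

With equal pressure on both faces, forces on the annular region cancel; the net push is pressure × rod cross-section.
Rod cross-section A_rod = π/4 × (191 mm)² = 28650 mm^2
F = P × A_rod

F ≈ 2.57e5 N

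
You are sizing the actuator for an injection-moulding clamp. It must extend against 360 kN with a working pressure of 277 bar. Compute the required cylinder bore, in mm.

Extension force acts on the full piston face: F = P × (π/4)D².
D = √(4F / (πP)) = √(4 × 360 kN / (π × 277 bar))

D ≈ 129 mm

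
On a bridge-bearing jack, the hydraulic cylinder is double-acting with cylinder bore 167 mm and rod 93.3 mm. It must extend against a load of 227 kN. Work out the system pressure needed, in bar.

P ≈ 104 bar

Cap-side area A_cap = π/4 × (167 mm)² = 21900 mm^2
P = F / A = 227 kN / A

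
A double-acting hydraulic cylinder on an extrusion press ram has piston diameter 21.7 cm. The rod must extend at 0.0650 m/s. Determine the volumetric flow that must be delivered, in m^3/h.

Q ≈ 8.65 m^3/h

Cap-side area A_cap = π/4 × (21.7 cm)² = 369.8 cm^2
Q = A × v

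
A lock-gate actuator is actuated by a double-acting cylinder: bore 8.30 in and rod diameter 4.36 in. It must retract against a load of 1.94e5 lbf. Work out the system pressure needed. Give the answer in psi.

P ≈ 4950 psi

Rod-side annular area A_ann = π/4 × (8.30² − 4.36²) = 39.18 in^2
Retraction: pressure acts on the annular area.
P = F / A = 1.94e5 lbf / A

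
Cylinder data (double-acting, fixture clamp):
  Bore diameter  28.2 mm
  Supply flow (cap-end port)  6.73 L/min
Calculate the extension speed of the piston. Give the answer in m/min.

Cap-side area A_cap = π/4 × (28.2 mm)² = 624.6 mm^2
v = Q / A

v ≈ 10.8 m/min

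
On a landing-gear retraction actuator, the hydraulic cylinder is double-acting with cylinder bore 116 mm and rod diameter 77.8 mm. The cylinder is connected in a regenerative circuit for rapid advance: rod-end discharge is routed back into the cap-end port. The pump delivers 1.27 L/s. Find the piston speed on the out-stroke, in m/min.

v ≈ 16.0 m/min

In regeneration the rod-end outflow joins the pump flow into the cap end, so the net volume the pump must supply per unit advance equals the rod cross-section area.
Rod cross-section A_rod = π/4 × (77.8 mm)² = 4754 mm^2
v = Q_pump / A_rod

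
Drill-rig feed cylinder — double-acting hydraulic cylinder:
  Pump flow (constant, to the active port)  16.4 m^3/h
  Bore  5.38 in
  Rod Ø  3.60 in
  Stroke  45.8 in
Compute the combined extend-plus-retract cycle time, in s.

Cap-side area A_cap = π/4 × (5.38 in)² = 22.73 in^2
Rod-side annular area A_ann = π/4 × (5.38² − 3.60²) = 12.55 in^2
t_ext = A_cap·L/Q = 3.745 s
t_ret = A_ann·L/Q = 2.068 s
t_cycle = t_ext + t_ret

t ≈ 5.81 s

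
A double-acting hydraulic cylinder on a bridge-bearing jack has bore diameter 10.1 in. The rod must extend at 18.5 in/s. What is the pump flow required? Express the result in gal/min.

Q ≈ 385 gal/min

Cap-side area A_cap = π/4 × (10.1 in)² = 80.12 in^2
Q = A × v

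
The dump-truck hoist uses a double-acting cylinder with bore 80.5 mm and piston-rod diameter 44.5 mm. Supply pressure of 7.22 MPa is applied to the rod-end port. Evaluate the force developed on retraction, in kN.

F ≈ 25.5 kN

Rod-side annular area A_ann = π/4 × (80.5² − 44.5²) = 3534 mm^2
On retraction the pressure acts on the annular area (bore minus rod).
F = P × A_ann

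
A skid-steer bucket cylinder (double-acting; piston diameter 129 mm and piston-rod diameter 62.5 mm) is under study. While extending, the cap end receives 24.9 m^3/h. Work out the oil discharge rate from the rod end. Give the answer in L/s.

Cap-side area A_cap = π/4 × (129 mm)² = 13070 mm^2
Rod-side annular area A_ann = π/4 × (129² − 62.5²) = 10000 mm^2
Piston speed v = Q_in/A_cap; rod-end outflow Q_out = v × A_ann = Q_in × A_ann/A_cap.

Q_out ≈ 5.29 L/s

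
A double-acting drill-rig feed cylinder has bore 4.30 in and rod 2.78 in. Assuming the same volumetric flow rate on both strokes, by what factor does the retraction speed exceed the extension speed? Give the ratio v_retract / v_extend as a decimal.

Cap-side area A_cap = π/4 × (4.30 in)² = 14.52 in^2
Rod-side annular area A_ann = π/4 × (4.30² − 2.78²) = 8.452 in^2
For equal Q, v ∝ 1/A, so v_ret/v_ext = A_cap/A_ann.

v_ret/v_ext ≈ 1.72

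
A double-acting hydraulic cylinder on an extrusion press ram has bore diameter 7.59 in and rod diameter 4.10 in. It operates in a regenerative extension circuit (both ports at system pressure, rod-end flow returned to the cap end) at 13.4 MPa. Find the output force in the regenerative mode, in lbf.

With equal pressure on both faces, forces on the annular region cancel; the net push is pressure × rod cross-section.
Rod cross-section A_rod = π/4 × (4.10 in)² = 13.20 in^2
F = P × A_rod

F ≈ 25700 lbf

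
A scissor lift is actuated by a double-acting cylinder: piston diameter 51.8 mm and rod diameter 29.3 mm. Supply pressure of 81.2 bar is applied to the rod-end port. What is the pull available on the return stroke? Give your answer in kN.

Rod-side annular area A_ann = π/4 × (51.8² − 29.3²) = 1433 mm^2
On retraction the pressure acts on the annular area (bore minus rod).
F = P × A_ann

F ≈ 11.6 kN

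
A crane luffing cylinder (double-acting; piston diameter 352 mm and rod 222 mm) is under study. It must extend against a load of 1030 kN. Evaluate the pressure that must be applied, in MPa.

P ≈ 10.6 MPa

Cap-side area A_cap = π/4 × (352 mm)² = 97310 mm^2
P = F / A = 1030 kN / A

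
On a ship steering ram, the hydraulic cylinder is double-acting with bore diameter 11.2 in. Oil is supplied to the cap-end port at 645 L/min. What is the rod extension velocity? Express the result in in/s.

Cap-side area A_cap = π/4 × (11.2 in)² = 98.52 in^2
v = Q / A

v ≈ 6.66 in/s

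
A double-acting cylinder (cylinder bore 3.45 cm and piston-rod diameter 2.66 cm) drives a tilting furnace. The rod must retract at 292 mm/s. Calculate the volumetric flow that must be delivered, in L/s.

Rod-side annular area A_ann = π/4 × (3.45² − 2.66²) = 3.791 cm^2
Q = A × v

Q ≈ 0.111 L/s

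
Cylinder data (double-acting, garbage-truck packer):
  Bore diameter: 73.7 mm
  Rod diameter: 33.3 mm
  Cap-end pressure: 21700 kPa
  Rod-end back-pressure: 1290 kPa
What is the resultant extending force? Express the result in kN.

F ≈ 88.2 kN

Cap-side area A_cap = π/4 × (73.7 mm)² = 4266 mm^2
Rod-side annular area A_ann = π/4 × (73.7² − 33.3²) = 3395 mm^2
Net thrust = P_cap·A_cap − P_rod·A_ann = 92.57 kN − 4.380 kN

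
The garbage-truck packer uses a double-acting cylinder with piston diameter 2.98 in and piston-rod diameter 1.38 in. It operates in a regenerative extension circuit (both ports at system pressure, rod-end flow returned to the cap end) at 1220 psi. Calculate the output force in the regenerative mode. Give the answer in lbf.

F ≈ 1820 lbf

With equal pressure on both faces, forces on the annular region cancel; the net push is pressure × rod cross-section.
Rod cross-section A_rod = π/4 × (1.38 in)² = 1.496 in^2
F = P × A_rod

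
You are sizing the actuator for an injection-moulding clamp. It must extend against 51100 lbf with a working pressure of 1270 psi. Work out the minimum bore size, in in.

D ≈ 7.16 in

Extension force acts on the full piston face: F = P × (π/4)D².
D = √(4F / (πP)) = √(4 × 51100 lbf / (π × 1270 psi))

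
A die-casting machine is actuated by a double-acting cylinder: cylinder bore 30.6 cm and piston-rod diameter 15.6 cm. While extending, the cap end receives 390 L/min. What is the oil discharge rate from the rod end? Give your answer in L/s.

Cap-side area A_cap = π/4 × (30.6 cm)² = 735.4 cm^2
Rod-side annular area A_ann = π/4 × (30.6² − 15.6²) = 544.3 cm^2
Piston speed v = Q_in/A_cap; rod-end outflow Q_out = v × A_ann = Q_in × A_ann/A_cap.

Q_out ≈ 4.81 L/s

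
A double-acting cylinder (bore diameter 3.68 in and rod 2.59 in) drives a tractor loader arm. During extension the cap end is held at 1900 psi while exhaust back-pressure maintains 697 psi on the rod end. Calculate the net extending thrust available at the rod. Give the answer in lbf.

Cap-side area A_cap = π/4 × (3.68 in)² = 10.64 in^2
Rod-side annular area A_ann = π/4 × (3.68² − 2.59²) = 5.368 in^2
Net thrust = P_cap·A_cap − P_rod·A_ann = 20210 lbf − 3741 lbf

F ≈ 16500 lbf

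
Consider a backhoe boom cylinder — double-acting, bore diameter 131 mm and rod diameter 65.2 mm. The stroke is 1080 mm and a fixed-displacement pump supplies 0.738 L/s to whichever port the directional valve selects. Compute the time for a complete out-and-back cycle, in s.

t ≈ 34.6 s

Cap-side area A_cap = π/4 × (131 mm)² = 13480 mm^2
Rod-side annular area A_ann = π/4 × (131² − 65.2²) = 10140 mm^2
t_ext = A_cap·L/Q = 19.72 s
t_ret = A_ann·L/Q = 14.84 s
t_cycle = t_ext + t_ret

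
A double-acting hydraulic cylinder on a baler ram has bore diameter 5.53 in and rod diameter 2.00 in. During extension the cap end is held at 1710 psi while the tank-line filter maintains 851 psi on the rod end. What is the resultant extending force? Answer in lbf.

Cap-side area A_cap = π/4 × (5.53 in)² = 24.02 in^2
Rod-side annular area A_ann = π/4 × (5.53² − 2.00²) = 20.88 in^2
Net thrust = P_cap·A_cap − P_rod·A_ann = 41070 lbf − 17770 lbf

F ≈ 23300 lbf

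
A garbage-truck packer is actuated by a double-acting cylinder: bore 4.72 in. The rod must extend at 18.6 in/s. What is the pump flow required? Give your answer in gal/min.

Q ≈ 84.5 gal/min

Cap-side area A_cap = π/4 × (4.72 in)² = 17.50 in^2
Q = A × v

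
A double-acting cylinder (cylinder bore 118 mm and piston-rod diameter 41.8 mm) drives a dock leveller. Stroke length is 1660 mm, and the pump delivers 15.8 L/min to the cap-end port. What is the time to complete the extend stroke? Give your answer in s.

Cap-side area A_cap = π/4 × (118 mm)² = 10940 mm^2
Swept volume V = A × L; t = V / Q = A·L / Q

t ≈ 68.9 s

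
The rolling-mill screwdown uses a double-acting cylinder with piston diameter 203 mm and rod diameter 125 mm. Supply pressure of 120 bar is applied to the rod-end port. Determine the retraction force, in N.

F ≈ 2.41e5 N

Rod-side annular area A_ann = π/4 × (203² − 125²) = 20090 mm^2
On retraction the pressure acts on the annular area (bore minus rod).
F = P × A_ann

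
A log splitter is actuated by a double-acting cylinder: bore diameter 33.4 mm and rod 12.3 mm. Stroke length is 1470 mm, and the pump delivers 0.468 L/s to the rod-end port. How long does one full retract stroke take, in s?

Rod-side annular area A_ann = π/4 × (33.4² − 12.3²) = 757.3 mm^2
Swept volume V = A × L; t = V / Q = A·L / Q

t ≈ 2.38 s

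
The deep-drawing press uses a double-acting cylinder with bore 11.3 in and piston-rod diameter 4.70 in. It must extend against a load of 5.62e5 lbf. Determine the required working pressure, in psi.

P ≈ 5600 psi

Cap-side area A_cap = π/4 × (11.3 in)² = 100.3 in^2
P = F / A = 5.62e5 lbf / A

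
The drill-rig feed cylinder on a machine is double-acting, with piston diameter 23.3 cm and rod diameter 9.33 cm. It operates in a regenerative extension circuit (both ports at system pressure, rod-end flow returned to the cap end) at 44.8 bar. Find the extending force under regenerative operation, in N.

With equal pressure on both faces, forces on the annular region cancel; the net push is pressure × rod cross-section.
Rod cross-section A_rod = π/4 × (9.33 cm)² = 68.37 cm^2
F = P × A_rod

F ≈ 30600 N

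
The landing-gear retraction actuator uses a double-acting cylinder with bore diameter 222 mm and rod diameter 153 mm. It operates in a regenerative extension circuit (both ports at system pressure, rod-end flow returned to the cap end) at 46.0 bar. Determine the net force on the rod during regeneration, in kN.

With equal pressure on both faces, forces on the annular region cancel; the net push is pressure × rod cross-section.
Rod cross-section A_rod = π/4 × (153 mm)² = 18390 mm^2
F = P × A_rod

F ≈ 84.6 kN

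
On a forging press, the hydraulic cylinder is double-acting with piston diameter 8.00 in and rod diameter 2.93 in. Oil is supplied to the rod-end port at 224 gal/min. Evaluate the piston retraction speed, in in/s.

v ≈ 19.8 in/s

Rod-side annular area A_ann = π/4 × (8.00² − 2.93²) = 43.52 in^2
Flow into the rod-end port fills the annular volume.
v = Q / A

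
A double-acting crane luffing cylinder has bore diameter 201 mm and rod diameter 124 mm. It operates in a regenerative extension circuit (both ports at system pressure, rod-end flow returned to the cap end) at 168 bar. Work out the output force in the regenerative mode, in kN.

With equal pressure on both faces, forces on the annular region cancel; the net push is pressure × rod cross-section.
Rod cross-section A_rod = π/4 × (124 mm)² = 12080 mm^2
F = P × A_rod

F ≈ 203 kN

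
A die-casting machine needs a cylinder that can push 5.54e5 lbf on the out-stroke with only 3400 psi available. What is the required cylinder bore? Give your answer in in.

D ≈ 14.4 in

Extension force acts on the full piston face: F = P × (π/4)D².
D = √(4F / (πP)) = √(4 × 5.54e5 lbf / (π × 3400 psi))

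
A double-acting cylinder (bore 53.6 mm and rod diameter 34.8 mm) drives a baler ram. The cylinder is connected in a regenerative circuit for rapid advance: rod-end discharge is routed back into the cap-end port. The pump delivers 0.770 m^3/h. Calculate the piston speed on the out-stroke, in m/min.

In regeneration the rod-end outflow joins the pump flow into the cap end, so the net volume the pump must supply per unit advance equals the rod cross-section area.
Rod cross-section A_rod = π/4 × (34.8 mm)² = 951.1 mm^2
v = Q_pump / A_rod

v ≈ 13.5 m/min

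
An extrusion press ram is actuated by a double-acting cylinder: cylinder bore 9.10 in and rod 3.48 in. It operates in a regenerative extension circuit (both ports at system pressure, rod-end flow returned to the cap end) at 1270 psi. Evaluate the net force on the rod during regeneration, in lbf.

F ≈ 12100 lbf

With equal pressure on both faces, forces on the annular region cancel; the net push is pressure × rod cross-section.
Rod cross-section A_rod = π/4 × (3.48 in)² = 9.511 in^2
F = P × A_rod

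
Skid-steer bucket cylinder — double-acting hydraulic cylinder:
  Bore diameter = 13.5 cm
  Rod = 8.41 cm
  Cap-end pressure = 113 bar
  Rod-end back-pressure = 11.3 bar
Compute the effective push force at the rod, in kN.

Cap-side area A_cap = π/4 × (13.5 cm)² = 143.1 cm^2
Rod-side annular area A_ann = π/4 × (13.5² − 8.41²) = 87.59 cm^2
Net thrust = P_cap·A_cap − P_rod·A_ann = 161.7 kN − 9.898 kN

F ≈ 152 kN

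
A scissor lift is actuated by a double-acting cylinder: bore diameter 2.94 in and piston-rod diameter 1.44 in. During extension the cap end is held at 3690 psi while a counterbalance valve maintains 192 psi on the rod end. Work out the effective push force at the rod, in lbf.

F ≈ 24100 lbf

Cap-side area A_cap = π/4 × (2.94 in)² = 6.789 in^2
Rod-side annular area A_ann = π/4 × (2.94² − 1.44²) = 5.160 in^2
Net thrust = P_cap·A_cap − P_rod·A_ann = 25050 lbf − 990.7 lbf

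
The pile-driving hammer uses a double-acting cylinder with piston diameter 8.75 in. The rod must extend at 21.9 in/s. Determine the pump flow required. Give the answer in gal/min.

Q ≈ 342 gal/min

Cap-side area A_cap = π/4 × (8.75 in)² = 60.13 in^2
Q = A × v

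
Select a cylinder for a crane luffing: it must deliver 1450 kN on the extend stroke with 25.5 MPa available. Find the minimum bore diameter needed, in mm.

Extension force acts on the full piston face: F = P × (π/4)D².
D = √(4F / (πP)) = √(4 × 1450 kN / (π × 25.5 MPa))

D ≈ 269 mm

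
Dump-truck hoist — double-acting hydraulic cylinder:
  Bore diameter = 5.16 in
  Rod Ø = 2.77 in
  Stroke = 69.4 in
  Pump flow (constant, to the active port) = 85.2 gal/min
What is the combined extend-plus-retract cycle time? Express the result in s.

t ≈ 7.57 s

Cap-side area A_cap = π/4 × (5.16 in)² = 20.91 in^2
Rod-side annular area A_ann = π/4 × (5.16² − 2.77²) = 14.89 in^2
t_ext = A_cap·L/Q = 4.424 s
t_ret = A_ann·L/Q = 3.149 s
t_cycle = t_ext + t_ret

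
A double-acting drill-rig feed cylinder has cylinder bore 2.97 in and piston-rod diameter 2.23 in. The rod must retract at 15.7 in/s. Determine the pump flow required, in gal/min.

Rod-side annular area A_ann = π/4 × (2.97² − 2.23²) = 3.022 in^2
Q = A × v

Q ≈ 12.3 gal/min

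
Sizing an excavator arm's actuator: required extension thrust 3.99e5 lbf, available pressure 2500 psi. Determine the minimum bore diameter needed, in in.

D ≈ 14.3 in

Extension force acts on the full piston face: F = P × (π/4)D².
D = √(4F / (πP)) = √(4 × 3.99e5 lbf / (π × 2500 psi))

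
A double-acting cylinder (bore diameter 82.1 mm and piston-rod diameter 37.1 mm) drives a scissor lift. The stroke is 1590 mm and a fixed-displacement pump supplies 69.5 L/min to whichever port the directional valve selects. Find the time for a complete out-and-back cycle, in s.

Cap-side area A_cap = π/4 × (82.1 mm)² = 5294 mm^2
Rod-side annular area A_ann = π/4 × (82.1² − 37.1²) = 4213 mm^2
t_ext = A_cap·L/Q = 7.267 s
t_ret = A_ann·L/Q = 5.783 s
t_cycle = t_ext + t_ret

t ≈ 13.0 s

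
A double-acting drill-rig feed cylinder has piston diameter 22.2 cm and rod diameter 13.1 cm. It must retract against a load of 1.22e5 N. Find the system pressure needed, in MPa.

P ≈ 4.84 MPa

Rod-side annular area A_ann = π/4 × (22.2² − 13.1²) = 252.3 cm^2
Retraction: pressure acts on the annular area.
P = F / A = 1.22e5 N / A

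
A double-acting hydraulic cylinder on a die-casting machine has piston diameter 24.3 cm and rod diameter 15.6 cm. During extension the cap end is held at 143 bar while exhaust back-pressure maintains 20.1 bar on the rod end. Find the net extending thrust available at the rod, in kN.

Cap-side area A_cap = π/4 × (24.3 cm)² = 463.8 cm^2
Rod-side annular area A_ann = π/4 × (24.3² − 15.6²) = 272.6 cm^2
Net thrust = P_cap·A_cap − P_rod·A_ann = 663.2 kN − 54.80 kN

F ≈ 608 kN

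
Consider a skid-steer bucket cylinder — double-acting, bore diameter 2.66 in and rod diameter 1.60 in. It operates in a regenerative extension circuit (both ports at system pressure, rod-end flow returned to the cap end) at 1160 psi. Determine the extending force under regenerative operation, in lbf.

With equal pressure on both faces, forces on the annular region cancel; the net push is pressure × rod cross-section.
Rod cross-section A_rod = π/4 × (1.60 in)² = 2.011 in^2
F = P × A_rod

F ≈ 2330 lbf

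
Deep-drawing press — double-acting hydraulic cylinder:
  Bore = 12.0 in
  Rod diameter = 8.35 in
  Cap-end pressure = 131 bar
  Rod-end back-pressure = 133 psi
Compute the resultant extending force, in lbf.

F ≈ 2.07e5 lbf

Cap-side area A_cap = π/4 × (12.0 in)² = 113.1 in^2
Rod-side annular area A_ann = π/4 × (12.0² − 8.35²) = 58.34 in^2
Net thrust = P_cap·A_cap − P_rod·A_ann = 2.149e5 lbf − 7759 lbf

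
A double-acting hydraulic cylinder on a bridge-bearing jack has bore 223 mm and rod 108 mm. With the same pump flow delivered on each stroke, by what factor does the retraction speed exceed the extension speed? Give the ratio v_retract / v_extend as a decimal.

Cap-side area A_cap = π/4 × (223 mm)² = 39060 mm^2
Rod-side annular area A_ann = π/4 × (223² − 108²) = 29900 mm^2
For equal Q, v ∝ 1/A, so v_ret/v_ext = A_cap/A_ann.

v_ret/v_ext ≈ 1.31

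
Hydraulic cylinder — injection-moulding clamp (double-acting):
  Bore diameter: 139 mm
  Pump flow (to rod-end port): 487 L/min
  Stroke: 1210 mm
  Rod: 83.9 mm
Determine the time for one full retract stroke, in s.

t ≈ 1.44 s

Rod-side annular area A_ann = π/4 × (139² − 83.9²) = 9646 mm^2
Swept volume V = A × L; t = V / Q = A·L / Q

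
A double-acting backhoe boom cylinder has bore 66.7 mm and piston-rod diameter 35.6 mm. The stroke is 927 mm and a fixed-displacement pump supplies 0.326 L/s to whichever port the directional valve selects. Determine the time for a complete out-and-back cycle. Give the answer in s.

t ≈ 17.0 s

Cap-side area A_cap = π/4 × (66.7 mm)² = 3494 mm^2
Rod-side annular area A_ann = π/4 × (66.7² − 35.6²) = 2499 mm^2
t_ext = A_cap·L/Q = 9.936 s
t_ret = A_ann·L/Q = 7.105 s
t_cycle = t_ext + t_ret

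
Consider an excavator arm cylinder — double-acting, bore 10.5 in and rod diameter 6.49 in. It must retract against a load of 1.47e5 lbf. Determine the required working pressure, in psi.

Rod-side annular area A_ann = π/4 × (10.5² − 6.49²) = 53.51 in^2
Retraction: pressure acts on the annular area.
P = F / A = 1.47e5 lbf / A

P ≈ 2750 psi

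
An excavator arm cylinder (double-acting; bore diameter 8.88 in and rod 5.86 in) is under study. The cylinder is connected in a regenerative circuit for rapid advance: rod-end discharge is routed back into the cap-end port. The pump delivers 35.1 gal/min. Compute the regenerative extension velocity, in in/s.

In regeneration the rod-end outflow joins the pump flow into the cap end, so the net volume the pump must supply per unit advance equals the rod cross-section area.
Rod cross-section A_rod = π/4 × (5.86 in)² = 26.97 in^2
v = Q_pump / A_rod

v ≈ 5.01 in/s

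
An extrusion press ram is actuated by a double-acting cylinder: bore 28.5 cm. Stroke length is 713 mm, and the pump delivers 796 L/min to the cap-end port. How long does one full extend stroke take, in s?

t ≈ 3.43 s

Cap-side area A_cap = π/4 × (28.5 cm)² = 637.9 cm^2
Swept volume V = A × L; t = V / Q = A·L / Q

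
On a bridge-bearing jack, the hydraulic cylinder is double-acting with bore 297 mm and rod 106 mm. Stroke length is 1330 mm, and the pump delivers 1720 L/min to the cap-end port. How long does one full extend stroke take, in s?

Cap-side area A_cap = π/4 × (297 mm)² = 69280 mm^2
Swept volume V = A × L; t = V / Q = A·L / Q

t ≈ 3.21 s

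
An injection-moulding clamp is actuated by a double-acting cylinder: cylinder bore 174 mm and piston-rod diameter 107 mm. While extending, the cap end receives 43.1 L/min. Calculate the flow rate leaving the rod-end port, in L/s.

Q_out ≈ 0.447 L/s

Cap-side area A_cap = π/4 × (174 mm)² = 23780 mm^2
Rod-side annular area A_ann = π/4 × (174² − 107²) = 14790 mm^2
Piston speed v = Q_in/A_cap; rod-end outflow Q_out = v × A_ann = Q_in × A_ann/A_cap.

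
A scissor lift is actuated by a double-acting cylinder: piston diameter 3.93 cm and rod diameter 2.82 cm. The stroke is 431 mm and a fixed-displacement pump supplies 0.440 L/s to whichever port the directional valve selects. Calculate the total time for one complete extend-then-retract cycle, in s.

t ≈ 1.76 s

Cap-side area A_cap = π/4 × (3.93 cm)² = 12.13 cm^2
Rod-side annular area A_ann = π/4 × (3.93² − 2.82²) = 5.885 cm^2
t_ext = A_cap·L/Q = 1.188 s
t_ret = A_ann·L/Q = 0.5764 s
t_cycle = t_ext + t_ret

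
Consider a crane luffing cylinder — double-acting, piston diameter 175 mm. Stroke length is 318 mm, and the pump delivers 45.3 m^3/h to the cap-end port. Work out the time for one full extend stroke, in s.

Cap-side area A_cap = π/4 × (175 mm)² = 24050 mm^2
Swept volume V = A × L; t = V / Q = A·L / Q

t ≈ 0.608 s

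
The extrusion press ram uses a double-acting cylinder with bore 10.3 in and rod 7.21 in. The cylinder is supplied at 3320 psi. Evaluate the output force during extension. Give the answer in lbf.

Cap-side area A_cap = π/4 × (10.3 in)² = 83.32 in^2
F = P × A_cap = 3320 psi × A_cap

F ≈ 2.77e5 lbf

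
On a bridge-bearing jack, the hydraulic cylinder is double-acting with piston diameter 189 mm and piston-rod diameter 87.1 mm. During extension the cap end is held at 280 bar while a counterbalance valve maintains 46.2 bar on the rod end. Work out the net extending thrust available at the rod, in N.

Cap-side area A_cap = π/4 × (189 mm)² = 28060 mm^2
Rod-side annular area A_ann = π/4 × (189² − 87.1²) = 22100 mm^2
Net thrust = P_cap·A_cap − P_rod·A_ann = 7.855e5 N − 1.021e5 N

F ≈ 6.83e5 N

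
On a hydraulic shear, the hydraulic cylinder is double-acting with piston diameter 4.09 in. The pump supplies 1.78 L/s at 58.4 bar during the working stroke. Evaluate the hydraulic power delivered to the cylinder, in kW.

Hydraulic power = P × Q

W ≈ 10.4 kW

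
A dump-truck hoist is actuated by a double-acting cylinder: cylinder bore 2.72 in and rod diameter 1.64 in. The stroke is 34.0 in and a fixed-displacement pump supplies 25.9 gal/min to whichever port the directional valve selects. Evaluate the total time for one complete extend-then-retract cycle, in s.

Cap-side area A_cap = π/4 × (2.72 in)² = 5.811 in^2
Rod-side annular area A_ann = π/4 × (2.72² − 1.64²) = 3.698 in^2
t_ext = A_cap·L/Q = 1.981 s
t_ret = A_ann·L/Q = 1.261 s
t_cycle = t_ext + t_ret

t ≈ 3.24 s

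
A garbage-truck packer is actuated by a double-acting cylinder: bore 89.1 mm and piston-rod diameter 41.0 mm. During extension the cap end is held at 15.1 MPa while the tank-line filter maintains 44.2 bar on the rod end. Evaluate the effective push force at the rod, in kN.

Cap-side area A_cap = π/4 × (89.1 mm)² = 6235 mm^2
Rod-side annular area A_ann = π/4 × (89.1² − 41.0²) = 4915 mm^2
Net thrust = P_cap·A_cap − P_rod·A_ann = 94.15 kN − 21.72 kN

F ≈ 72.4 kN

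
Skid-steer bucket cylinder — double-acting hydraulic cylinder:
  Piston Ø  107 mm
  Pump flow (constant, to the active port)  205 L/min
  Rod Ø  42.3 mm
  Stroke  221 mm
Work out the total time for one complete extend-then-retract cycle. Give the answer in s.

Cap-side area A_cap = π/4 × (107 mm)² = 8992 mm^2
Rod-side annular area A_ann = π/4 × (107² − 42.3²) = 7587 mm^2
t_ext = A_cap·L/Q = 0.5816 s
t_ret = A_ann·L/Q = 0.4907 s
t_cycle = t_ext + t_ret

t ≈ 1.07 s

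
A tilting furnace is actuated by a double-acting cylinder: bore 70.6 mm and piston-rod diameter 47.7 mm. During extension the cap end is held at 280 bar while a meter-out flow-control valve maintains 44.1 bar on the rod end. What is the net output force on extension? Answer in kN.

F ≈ 100 kN

Cap-side area A_cap = π/4 × (70.6 mm)² = 3915 mm^2
Rod-side annular area A_ann = π/4 × (70.6² − 47.7²) = 2128 mm^2
Net thrust = P_cap·A_cap − P_rod·A_ann = 109.6 kN − 9.383 kN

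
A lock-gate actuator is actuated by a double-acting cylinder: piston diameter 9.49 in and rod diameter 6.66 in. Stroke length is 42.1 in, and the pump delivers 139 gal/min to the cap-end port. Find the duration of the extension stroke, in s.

Cap-side area A_cap = π/4 × (9.49 in)² = 70.73 in^2
Swept volume V = A × L; t = V / Q = A·L / Q

t ≈ 5.56 s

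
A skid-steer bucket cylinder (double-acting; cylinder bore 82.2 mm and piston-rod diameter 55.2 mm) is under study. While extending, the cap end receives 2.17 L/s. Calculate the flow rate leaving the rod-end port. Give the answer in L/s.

Cap-side area A_cap = π/4 × (82.2 mm)² = 5307 mm^2
Rod-side annular area A_ann = π/4 × (82.2² − 55.2²) = 2914 mm^2
Piston speed v = Q_in/A_cap; rod-end outflow Q_out = v × A_ann = Q_in × A_ann/A_cap.

Q_out ≈ 1.19 L/s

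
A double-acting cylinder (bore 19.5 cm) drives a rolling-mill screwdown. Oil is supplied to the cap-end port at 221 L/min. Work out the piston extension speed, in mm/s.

v ≈ 123 mm/s

Cap-side area A_cap = π/4 × (19.5 cm)² = 298.6 cm^2
v = Q / A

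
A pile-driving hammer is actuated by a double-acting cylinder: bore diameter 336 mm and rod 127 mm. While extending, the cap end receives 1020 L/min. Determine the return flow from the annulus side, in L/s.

Q_out ≈ 14.6 L/s

Cap-side area A_cap = π/4 × (336 mm)² = 88670 mm^2
Rod-side annular area A_ann = π/4 × (336² − 127²) = 76000 mm^2
Piston speed v = Q_in/A_cap; rod-end outflow Q_out = v × A_ann = Q_in × A_ann/A_cap.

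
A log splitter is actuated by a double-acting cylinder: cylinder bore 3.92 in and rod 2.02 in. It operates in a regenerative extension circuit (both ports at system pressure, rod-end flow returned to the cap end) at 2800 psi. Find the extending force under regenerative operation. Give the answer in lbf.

F ≈ 8970 lbf

With equal pressure on both faces, forces on the annular region cancel; the net push is pressure × rod cross-section.
Rod cross-section A_rod = π/4 × (2.02 in)² = 3.205 in^2
F = P × A_rod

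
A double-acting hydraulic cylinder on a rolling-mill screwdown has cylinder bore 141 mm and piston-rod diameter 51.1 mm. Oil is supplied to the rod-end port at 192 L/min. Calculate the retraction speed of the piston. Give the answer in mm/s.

v ≈ 236 mm/s

Rod-side annular area A_ann = π/4 × (141² − 51.1²) = 13560 mm^2
Flow into the rod-end port fills the annular volume.
v = Q / A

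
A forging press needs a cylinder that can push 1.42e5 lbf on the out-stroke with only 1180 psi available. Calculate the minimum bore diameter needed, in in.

Extension force acts on the full piston face: F = P × (π/4)D².
D = √(4F / (πP)) = √(4 × 1.42e5 lbf / (π × 1180 psi))

D ≈ 12.4 in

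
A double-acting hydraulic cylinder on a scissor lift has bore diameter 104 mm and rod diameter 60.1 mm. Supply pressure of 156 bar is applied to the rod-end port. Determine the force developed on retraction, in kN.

F ≈ 88.3 kN

Rod-side annular area A_ann = π/4 × (104² − 60.1²) = 5658 mm^2
On retraction the pressure acts on the annular area (bore minus rod).
F = P × A_ann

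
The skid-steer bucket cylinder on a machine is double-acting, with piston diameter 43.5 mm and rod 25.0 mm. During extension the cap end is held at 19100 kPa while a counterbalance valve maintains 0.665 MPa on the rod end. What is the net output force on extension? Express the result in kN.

F ≈ 27.7 kN

Cap-side area A_cap = π/4 × (43.5 mm)² = 1486 mm^2
Rod-side annular area A_ann = π/4 × (43.5² − 25.0²) = 995.3 mm^2
Net thrust = P_cap·A_cap − P_rod·A_ann = 28.39 kN − 0.6619 kN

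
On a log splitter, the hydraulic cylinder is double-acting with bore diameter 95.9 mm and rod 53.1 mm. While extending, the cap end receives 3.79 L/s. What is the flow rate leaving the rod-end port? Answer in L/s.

Q_out ≈ 2.63 L/s

Cap-side area A_cap = π/4 × (95.9 mm)² = 7223 mm^2
Rod-side annular area A_ann = π/4 × (95.9² − 53.1²) = 5009 mm^2
Piston speed v = Q_in/A_cap; rod-end outflow Q_out = v × A_ann = Q_in × A_ann/A_cap.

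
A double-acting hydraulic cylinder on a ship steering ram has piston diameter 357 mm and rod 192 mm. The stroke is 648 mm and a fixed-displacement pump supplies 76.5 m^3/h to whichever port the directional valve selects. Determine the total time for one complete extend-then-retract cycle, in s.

Cap-side area A_cap = π/4 × (357 mm)² = 1.001e5 mm^2
Rod-side annular area A_ann = π/4 × (357² − 192²) = 71150 mm^2
t_ext = A_cap·L/Q = 3.052 s
t_ret = A_ann·L/Q = 2.170 s
t_cycle = t_ext + t_ret

t ≈ 5.22 s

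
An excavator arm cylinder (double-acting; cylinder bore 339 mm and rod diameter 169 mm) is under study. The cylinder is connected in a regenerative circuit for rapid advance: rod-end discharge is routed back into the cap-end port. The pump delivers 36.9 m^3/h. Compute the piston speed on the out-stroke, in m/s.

v ≈ 0.457 m/s

In regeneration the rod-end outflow joins the pump flow into the cap end, so the net volume the pump must supply per unit advance equals the rod cross-section area.
Rod cross-section A_rod = π/4 × (169 mm)² = 22430 mm^2
v = Q_pump / A_rod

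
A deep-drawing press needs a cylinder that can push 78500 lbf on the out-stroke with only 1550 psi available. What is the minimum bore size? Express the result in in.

Extension force acts on the full piston face: F = P × (π/4)D².
D = √(4F / (πP)) = √(4 × 78500 lbf / (π × 1550 psi))

D ≈ 8.03 in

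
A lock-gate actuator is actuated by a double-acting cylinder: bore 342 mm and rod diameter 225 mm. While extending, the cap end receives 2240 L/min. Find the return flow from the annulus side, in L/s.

Q_out ≈ 21.2 L/s

Cap-side area A_cap = π/4 × (342 mm)² = 91860 mm^2
Rod-side annular area A_ann = π/4 × (342² − 225²) = 52100 mm^2
Piston speed v = Q_in/A_cap; rod-end outflow Q_out = v × A_ann = Q_in × A_ann/A_cap.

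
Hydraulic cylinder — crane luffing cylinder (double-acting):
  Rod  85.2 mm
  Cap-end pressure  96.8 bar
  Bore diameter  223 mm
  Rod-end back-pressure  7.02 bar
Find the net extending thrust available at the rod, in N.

F ≈ 3.55e5 N

Cap-side area A_cap = π/4 × (223 mm)² = 39060 mm^2
Rod-side annular area A_ann = π/4 × (223² − 85.2²) = 33360 mm^2
Net thrust = P_cap·A_cap − P_rod·A_ann = 3.781e5 N − 23420 N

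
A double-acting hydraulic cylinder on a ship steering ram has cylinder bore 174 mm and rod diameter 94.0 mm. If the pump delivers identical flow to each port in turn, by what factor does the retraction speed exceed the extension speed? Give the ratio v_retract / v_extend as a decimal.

Cap-side area A_cap = π/4 × (174 mm)² = 23780 mm^2
Rod-side annular area A_ann = π/4 × (174² − 94.0²) = 16840 mm^2
For equal Q, v ∝ 1/A, so v_ret/v_ext = A_cap/A_ann.

v_ret/v_ext ≈ 1.41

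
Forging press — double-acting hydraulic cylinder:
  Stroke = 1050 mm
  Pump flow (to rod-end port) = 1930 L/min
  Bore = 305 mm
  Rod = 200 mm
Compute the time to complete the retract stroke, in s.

Rod-side annular area A_ann = π/4 × (305² − 200²) = 41650 mm^2
Swept volume V = A × L; t = V / Q = A·L / Q

t ≈ 1.36 s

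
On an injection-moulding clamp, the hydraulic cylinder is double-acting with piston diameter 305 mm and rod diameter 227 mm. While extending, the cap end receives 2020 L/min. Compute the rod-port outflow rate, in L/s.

Cap-side area A_cap = π/4 × (305 mm)² = 73060 mm^2
Rod-side annular area A_ann = π/4 × (305² − 227²) = 32590 mm^2
Piston speed v = Q_in/A_cap; rod-end outflow Q_out = v × A_ann = Q_in × A_ann/A_cap.

Q_out ≈ 15.0 L/s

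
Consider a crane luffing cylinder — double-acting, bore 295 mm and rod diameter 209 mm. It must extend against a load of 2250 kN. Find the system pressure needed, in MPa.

Cap-side area A_cap = π/4 × (295 mm)² = 68350 mm^2
P = F / A = 2250 kN / A

P ≈ 32.9 MPa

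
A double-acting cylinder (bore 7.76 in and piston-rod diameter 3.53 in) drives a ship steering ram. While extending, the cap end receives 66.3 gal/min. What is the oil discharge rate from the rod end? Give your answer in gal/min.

Q_out ≈ 52.6 gal/min

Cap-side area A_cap = π/4 × (7.76 in)² = 47.29 in^2
Rod-side annular area A_ann = π/4 × (7.76² − 3.53²) = 37.51 in^2
Piston speed v = Q_in/A_cap; rod-end outflow Q_out = v × A_ann = Q_in × A_ann/A_cap.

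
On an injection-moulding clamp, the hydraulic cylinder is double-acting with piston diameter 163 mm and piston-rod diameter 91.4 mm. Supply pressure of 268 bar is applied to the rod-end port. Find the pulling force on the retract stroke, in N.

F ≈ 3.83e5 N

Rod-side annular area A_ann = π/4 × (163² − 91.4²) = 14310 mm^2
On retraction the pressure acts on the annular area (bore minus rod).
F = P × A_ann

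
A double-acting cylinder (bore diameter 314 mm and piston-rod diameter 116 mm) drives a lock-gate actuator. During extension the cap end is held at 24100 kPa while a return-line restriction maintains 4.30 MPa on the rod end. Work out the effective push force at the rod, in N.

F ≈ 1.58e6 N

Cap-side area A_cap = π/4 × (314 mm)² = 77440 mm^2
Rod-side annular area A_ann = π/4 × (314² − 116²) = 66870 mm^2
Net thrust = P_cap·A_cap − P_rod·A_ann = 1.866e6 N − 2.875e5 N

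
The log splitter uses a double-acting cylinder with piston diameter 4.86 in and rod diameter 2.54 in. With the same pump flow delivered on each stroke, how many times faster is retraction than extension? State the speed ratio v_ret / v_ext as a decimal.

v_ret/v_ext ≈ 1.38

Cap-side area A_cap = π/4 × (4.86 in)² = 18.55 in^2
Rod-side annular area A_ann = π/4 × (4.86² − 2.54²) = 13.48 in^2
For equal Q, v ∝ 1/A, so v_ret/v_ext = A_cap/A_ann.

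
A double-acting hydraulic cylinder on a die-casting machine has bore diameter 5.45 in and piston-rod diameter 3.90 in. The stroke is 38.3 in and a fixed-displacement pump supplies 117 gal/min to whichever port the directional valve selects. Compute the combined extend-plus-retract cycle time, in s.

Cap-side area A_cap = π/4 × (5.45 in)² = 23.33 in^2
Rod-side annular area A_ann = π/4 × (5.45² − 3.90²) = 11.38 in^2
t_ext = A_cap·L/Q = 1.984 s
t_ret = A_ann·L/Q = 0.9678 s
t_cycle = t_ext + t_ret

t ≈ 2.95 s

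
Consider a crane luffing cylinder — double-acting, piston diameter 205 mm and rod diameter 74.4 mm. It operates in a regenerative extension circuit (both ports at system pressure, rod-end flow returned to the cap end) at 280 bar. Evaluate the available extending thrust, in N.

F ≈ 1.22e5 N

With equal pressure on both faces, forces on the annular region cancel; the net push is pressure × rod cross-section.
Rod cross-section A_rod = π/4 × (74.4 mm)² = 4347 mm^2
F = P × A_rod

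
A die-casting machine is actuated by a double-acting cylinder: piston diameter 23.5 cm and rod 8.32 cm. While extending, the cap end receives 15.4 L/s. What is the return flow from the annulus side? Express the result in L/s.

Cap-side area A_cap = π/4 × (23.5 cm)² = 433.7 cm^2
Rod-side annular area A_ann = π/4 × (23.5² − 8.32²) = 379.4 cm^2
Piston speed v = Q_in/A_cap; rod-end outflow Q_out = v × A_ann = Q_in × A_ann/A_cap.

Q_out ≈ 13.5 L/s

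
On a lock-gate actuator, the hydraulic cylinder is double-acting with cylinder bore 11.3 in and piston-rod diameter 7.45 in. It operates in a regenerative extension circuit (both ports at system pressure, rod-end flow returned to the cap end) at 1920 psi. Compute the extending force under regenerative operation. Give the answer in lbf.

F ≈ 83700 lbf

With equal pressure on both faces, forces on the annular region cancel; the net push is pressure × rod cross-section.
Rod cross-section A_rod = π/4 × (7.45 in)² = 43.59 in^2
F = P × A_rod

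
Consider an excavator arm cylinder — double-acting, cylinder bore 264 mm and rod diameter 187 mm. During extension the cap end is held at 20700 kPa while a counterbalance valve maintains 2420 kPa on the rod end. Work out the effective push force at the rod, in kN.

F ≈ 1070 kN

Cap-side area A_cap = π/4 × (264 mm)² = 54740 mm^2
Rod-side annular area A_ann = π/4 × (264² − 187²) = 27270 mm^2
Net thrust = P_cap·A_cap − P_rod·A_ann = 1133 kN − 66.00 kN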